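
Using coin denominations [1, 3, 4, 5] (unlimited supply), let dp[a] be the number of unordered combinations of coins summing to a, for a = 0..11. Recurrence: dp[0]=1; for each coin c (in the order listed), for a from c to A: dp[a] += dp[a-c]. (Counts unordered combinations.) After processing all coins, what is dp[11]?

after  coin     0     1     2     3     4     5     6     7     8     9    10    11
          1     1     1     1     1     1     1     1     1     1     1     1     1
          3     1     1     1     2     2     2     3     3     3     4     4     4
          4     1     1     1     2     3     3     4     5     6     7     8     9
          5     1     1     1     2     3     4     5     6     8    10    12    14

14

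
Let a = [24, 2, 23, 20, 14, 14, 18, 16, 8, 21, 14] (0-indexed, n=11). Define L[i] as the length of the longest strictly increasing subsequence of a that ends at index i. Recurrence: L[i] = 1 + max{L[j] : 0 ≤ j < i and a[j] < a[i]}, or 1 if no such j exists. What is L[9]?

   i    0    1    2    3    4    5    6    7    8    9   10
a[i]   24    2   23   20   14   14   18   16    8   21   14
L[i]    1    1    2    2    2    2    3    3    2    4    3

4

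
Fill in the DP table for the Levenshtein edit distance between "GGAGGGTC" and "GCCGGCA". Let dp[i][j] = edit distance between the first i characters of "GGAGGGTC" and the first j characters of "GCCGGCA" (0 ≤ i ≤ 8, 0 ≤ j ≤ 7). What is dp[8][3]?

6

   ''  G  C  C  G  G  C  A
''  0  1  2  3  4  5  6  7
 G  1  0  1  2  3  4  5  6
 G  2  1  1  2  2  3  4  5
 A  3  2  2  2  3  3  4  4
 G  4  3  3  3  2  3  4  5
 G  5  4  4  4  3  2  3  4
 G  6  5  5  5  4  3  3  4
 T  7  6  6  6  5  4  4  4
 C  8  7  6  6  6  5  4  5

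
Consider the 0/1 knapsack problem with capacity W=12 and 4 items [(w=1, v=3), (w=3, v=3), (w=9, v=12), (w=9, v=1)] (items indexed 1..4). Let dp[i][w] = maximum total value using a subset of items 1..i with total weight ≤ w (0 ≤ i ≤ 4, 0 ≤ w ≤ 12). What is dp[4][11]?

i\w   0   1   2   3   4   5   6   7   8   9  10  11  12
  0   0   0   0   0   0   0   0   0   0   0   0   0   0
  1   0   3   3   3   3   3   3   3   3   3   3   3   3
  2   0   3   3   3   6   6   6   6   6   6   6   6   6
  3   0   3   3   3   6   6   6   6   6  12  15  15  15
  4   0   3   3   3   6   6   6   6   6  12  15  15  15

15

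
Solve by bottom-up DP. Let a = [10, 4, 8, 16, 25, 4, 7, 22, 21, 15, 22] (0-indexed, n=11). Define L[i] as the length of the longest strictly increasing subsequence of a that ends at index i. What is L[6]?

2

   i    0    1    2    3    4    5    6    7    8    9   10
a[i]   10    4    8   16   25    4    7   22   21   15   22
L[i]    1    1    2    3    4    1    2    4    4    3    5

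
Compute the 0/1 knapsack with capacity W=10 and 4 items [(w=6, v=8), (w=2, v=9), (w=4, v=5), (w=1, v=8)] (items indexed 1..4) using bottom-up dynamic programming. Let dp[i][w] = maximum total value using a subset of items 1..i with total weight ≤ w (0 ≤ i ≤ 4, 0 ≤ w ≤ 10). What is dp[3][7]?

14

i\w   0   1   2   3   4   5   6   7   8   9  10
  0   0   0   0   0   0   0   0   0   0   0   0
  1   0   0   0   0   0   0   8   8   8   8   8
  2   0   0   9   9   9   9   9   9  17  17  17
  3   0   0   9   9   9   9  14  14  17  17  17
  4   0   8   9  17  17  17  17  22  22  25  25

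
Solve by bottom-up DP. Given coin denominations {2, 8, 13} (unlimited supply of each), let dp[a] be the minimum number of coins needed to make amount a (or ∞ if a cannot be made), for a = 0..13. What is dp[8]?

1

 a  0  1  2  3  4  5  6  7  8  9 10 11 12 13
dp  0  -  1  -  2  -  3  -  1  -  2  -  3  1
(- denotes ∞ / unreachable)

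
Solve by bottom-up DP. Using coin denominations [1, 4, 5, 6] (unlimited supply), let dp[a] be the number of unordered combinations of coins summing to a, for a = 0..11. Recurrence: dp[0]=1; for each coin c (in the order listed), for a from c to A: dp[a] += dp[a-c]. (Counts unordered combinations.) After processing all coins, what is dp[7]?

after  coin     0     1     2     3     4     5     6     7     8     9    10    11
          1     1     1     1     1     1     1     1     1     1     1     1     1
          4     1     1     1     1     2     2     2     2     3     3     3     3
          5     1     1     1     1     2     3     3     3     4     5     6     6
          6     1     1     1     1     2     3     4     4     5     6     8     9

4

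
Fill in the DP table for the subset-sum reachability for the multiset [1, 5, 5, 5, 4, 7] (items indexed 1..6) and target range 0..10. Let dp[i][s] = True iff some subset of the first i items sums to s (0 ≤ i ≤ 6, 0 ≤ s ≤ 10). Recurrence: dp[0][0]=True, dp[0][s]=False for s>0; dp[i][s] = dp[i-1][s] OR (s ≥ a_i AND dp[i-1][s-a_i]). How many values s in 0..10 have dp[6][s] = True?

i\s   0   1   2   3   4   5   6   7   8   9  10
  0   T   F   F   F   F   F   F   F   F   F   F
  1   T   T   F   F   F   F   F   F   F   F   F
  2   T   T   F   F   F   T   T   F   F   F   F
  3   T   T   F   F   F   T   T   F   F   F   T
  4   T   T   F   F   F   T   T   F   F   F   T
  5   T   T   F   F   T   T   T   F   F   T   T
  6   T   T   F   F   T   T   T   T   T   T   T

9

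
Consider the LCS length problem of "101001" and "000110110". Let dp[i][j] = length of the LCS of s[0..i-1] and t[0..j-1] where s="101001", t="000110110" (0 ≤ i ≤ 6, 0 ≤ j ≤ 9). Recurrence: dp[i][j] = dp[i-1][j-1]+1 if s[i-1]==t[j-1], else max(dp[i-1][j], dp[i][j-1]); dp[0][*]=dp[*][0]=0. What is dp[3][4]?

2

   ''  0  0  0  1  1  0  1  1  0
''  0  0  0  0  0  0  0  0  0  0
 1  0  0  0  0  1  1  1  1  1  1
 0  0  1  1  1  1  1  2  2  2  2
 1  0  1  1  1  2  2  2  3  3  3
 0  0  1  2  2  2  2  3  3  3  4
 0  0  1  2  3  3  3  3  3  3  4
 1  0  1  2  3  4  4  4  4  4  4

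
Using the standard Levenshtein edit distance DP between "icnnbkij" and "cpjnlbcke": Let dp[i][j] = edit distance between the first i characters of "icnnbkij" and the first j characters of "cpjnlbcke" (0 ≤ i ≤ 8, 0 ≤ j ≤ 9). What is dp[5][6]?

   ''  c  p  j  n  l  b  c  k  e
''  0  1  2  3  4  5  6  7  8  9
 i  1  1  2  3  4  5  6  7  8  9
 c  2  1  2  3  4  5  6  6  7  8
 n  3  2  2  3  3  4  5  6  7  8
 n  4  3  3  3  3  4  5  6  7  8
 b  5  4  4  4  4  4  4  5  6  7
 k  6  5  5  5  5  5  5  5  5  6
 i  7  6  6  6  6  6  6  6  6  6
 j  8  7  7  6  7  7  7  7  7  7

4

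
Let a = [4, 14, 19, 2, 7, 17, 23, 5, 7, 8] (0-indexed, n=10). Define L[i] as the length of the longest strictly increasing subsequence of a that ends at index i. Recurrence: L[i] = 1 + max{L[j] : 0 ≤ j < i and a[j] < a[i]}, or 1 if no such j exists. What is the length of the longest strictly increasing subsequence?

   i    0    1    2    3    4    5    6    7    8    9
a[i]    4   14   19    2    7   17   23    5    7    8
L[i]    1    2    3    1    2    3    4    2    3    4

4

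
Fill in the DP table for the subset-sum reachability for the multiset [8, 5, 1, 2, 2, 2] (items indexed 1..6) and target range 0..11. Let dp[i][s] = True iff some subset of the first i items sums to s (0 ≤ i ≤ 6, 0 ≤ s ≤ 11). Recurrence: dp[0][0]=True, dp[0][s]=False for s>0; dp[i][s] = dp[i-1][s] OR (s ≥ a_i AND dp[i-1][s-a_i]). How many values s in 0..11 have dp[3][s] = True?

i\s   0   1   2   3   4   5   6   7   8   9  10  11
  0   T   F   F   F   F   F   F   F   F   F   F   F
  1   T   F   F   F   F   F   F   F   T   F   F   F
  2   T   F   F   F   F   T   F   F   T   F   F   F
  3   T   T   F   F   F   T   T   F   T   T   F   F
  4   T   T   T   T   F   T   T   T   T   T   T   T
  5   T   T   T   T   T   T   T   T   T   T   T   T
  6   T   T   T   T   T   T   T   T   T   T   T   T

6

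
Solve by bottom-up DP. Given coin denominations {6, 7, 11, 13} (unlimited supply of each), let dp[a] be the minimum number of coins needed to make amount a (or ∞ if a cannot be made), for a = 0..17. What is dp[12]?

 a  0  1  2  3  4  5  6  7  8  9 10 11 12 13 14 15 16 17
dp  0  -  -  -  -  -  1  1  -  -  -  1  2  1  2  -  -  2
(- denotes ∞ / unreachable)

2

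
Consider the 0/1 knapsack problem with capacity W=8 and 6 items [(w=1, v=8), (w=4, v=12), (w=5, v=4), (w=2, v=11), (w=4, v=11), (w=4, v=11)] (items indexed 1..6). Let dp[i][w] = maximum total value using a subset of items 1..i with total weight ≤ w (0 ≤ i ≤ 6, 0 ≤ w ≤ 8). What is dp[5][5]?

i\w   0   1   2   3   4   5   6   7   8
  0   0   0   0   0   0   0   0   0   0
  1   0   8   8   8   8   8   8   8   8
  2   0   8   8   8  12  20  20  20  20
  3   0   8   8   8  12  20  20  20  20
  4   0   8  11  19  19  20  23  31  31
  5   0   8  11  19  19  20  23  31  31
  6   0   8  11  19  19  20  23  31  31

20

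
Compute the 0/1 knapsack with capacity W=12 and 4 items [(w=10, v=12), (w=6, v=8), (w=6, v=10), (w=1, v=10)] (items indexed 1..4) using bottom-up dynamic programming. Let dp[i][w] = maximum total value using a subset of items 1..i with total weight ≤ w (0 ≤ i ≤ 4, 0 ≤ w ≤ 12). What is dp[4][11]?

i\w   0   1   2   3   4   5   6   7   8   9  10  11  12
  0   0   0   0   0   0   0   0   0   0   0   0   0   0
  1   0   0   0   0   0   0   0   0   0   0  12  12  12
  2   0   0   0   0   0   0   8   8   8   8  12  12  12
  3   0   0   0   0   0   0  10  10  10  10  12  12  18
  4   0  10  10  10  10  10  10  20  20  20  20  22  22

22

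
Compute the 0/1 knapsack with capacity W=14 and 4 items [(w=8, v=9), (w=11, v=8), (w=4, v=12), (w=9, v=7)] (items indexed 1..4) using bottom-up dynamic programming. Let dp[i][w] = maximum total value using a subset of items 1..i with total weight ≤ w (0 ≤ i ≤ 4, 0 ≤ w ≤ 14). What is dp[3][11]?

i\w   0   1   2   3   4   5   6   7   8   9  10  11  12  13  14
  0   0   0   0   0   0   0   0   0   0   0   0   0   0   0   0
  1   0   0   0   0   0   0   0   0   9   9   9   9   9   9   9
  2   0   0   0   0   0   0   0   0   9   9   9   9   9   9   9
  3   0   0   0   0  12  12  12  12  12  12  12  12  21  21  21
  4   0   0   0   0  12  12  12  12  12  12  12  12  21  21  21

12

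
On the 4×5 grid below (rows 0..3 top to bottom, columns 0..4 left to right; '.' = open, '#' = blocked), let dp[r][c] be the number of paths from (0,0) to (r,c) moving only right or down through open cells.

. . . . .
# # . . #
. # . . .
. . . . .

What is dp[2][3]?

3

r\c   0   1   2   3   4
  0   1   1   1   1   1
  1   0   0   1   2   0
  2   0   0   1   3   3
  3   0   0   1   4   7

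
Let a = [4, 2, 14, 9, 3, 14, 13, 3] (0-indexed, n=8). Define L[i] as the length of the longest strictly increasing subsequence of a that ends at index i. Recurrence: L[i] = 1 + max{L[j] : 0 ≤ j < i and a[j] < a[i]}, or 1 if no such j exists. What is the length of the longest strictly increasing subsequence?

   i    0    1    2    3    4    5    6    7
a[i]    4    2   14    9    3   14   13    3
L[i]    1    1    2    2    2    3    3    2

3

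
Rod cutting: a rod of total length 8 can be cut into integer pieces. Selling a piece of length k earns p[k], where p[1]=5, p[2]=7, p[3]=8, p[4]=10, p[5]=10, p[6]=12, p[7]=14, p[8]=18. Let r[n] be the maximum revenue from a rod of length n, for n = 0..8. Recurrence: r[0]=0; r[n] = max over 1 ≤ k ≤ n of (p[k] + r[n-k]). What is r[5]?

25

   n    0    1    2    3    4    5    6    7    8
r[n]    0    5   10   15   20   25   30   35   40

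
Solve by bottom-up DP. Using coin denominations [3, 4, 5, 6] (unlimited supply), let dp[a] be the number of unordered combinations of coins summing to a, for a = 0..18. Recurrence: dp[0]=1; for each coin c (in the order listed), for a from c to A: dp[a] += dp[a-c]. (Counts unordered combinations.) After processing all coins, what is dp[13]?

4

after  coin     0     1     2     3     4     5     6     7     8     9    10    11    12    13    14    15    16    17    18
          3     1     0     0     1     0     0     1     0     0     1     0     0     1     0     0     1     0     0     1
          4     1     0     0     1     1     0     1     1     1     1     1     1     2     1     1     2     2     1     2
          5     1     0     0     1     1     1     1     1     2     2     2     2     3     3     3     4     4     4     5
          6     1     0     0     1     1     1     2     1     2     3     3     3     5     4     5     7     7     7    10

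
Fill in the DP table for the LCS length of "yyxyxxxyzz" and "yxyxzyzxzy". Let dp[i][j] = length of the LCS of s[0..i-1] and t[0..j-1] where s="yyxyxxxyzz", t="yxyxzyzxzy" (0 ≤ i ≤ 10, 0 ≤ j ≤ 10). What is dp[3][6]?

3

   ''  y  x  y  x  z  y  z  x  z  y
''  0  0  0  0  0  0  0  0  0  0  0
 y  0  1  1  1  1  1  1  1  1  1  1
 y  0  1  1  2  2  2  2  2  2  2  2
 x  0  1  2  2  3  3  3  3  3  3  3
 y  0  1  2  3  3  3  4  4  4  4  4
 x  0  1  2  3  4  4  4  4  5  5  5
 x  0  1  2  3  4  4  4  4  5  5  5
 x  0  1  2  3  4  4  4  4  5  5  5
 y  0  1  2  3  4  4  5  5  5  5  6
 z  0  1  2  3  4  5  5  6  6  6  6
 z  0  1  2  3  4  5  5  6  6  7  7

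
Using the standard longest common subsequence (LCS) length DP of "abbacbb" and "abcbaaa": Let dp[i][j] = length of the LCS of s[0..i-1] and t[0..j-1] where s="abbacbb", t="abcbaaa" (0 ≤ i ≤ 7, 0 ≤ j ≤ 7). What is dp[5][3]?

   ''  a  b  c  b  a  a  a
''  0  0  0  0  0  0  0  0
 a  0  1  1  1  1  1  1  1
 b  0  1  2  2  2  2  2  2
 b  0  1  2  2  3  3  3  3
 a  0  1  2  2  3  4  4  4
 c  0  1  2  3  3  4  4  4
 b  0  1  2  3  4  4  4  4
 b  0  1  2  3  4  4  4  4

3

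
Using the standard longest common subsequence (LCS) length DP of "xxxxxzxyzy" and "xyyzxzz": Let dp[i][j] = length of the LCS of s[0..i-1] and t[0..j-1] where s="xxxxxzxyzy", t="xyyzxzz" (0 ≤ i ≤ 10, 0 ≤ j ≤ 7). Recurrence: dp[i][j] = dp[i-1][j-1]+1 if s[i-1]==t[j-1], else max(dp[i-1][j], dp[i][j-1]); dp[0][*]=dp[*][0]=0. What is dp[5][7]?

   ''  x  y  y  z  x  z  z
''  0  0  0  0  0  0  0  0
 x  0  1  1  1  1  1  1  1
 x  0  1  1  1  1  2  2  2
 x  0  1  1  1  1  2  2  2
 x  0  1  1  1  1  2  2  2
 x  0  1  1  1  1  2  2  2
 z  0  1  1  1  2  2  3  3
 x  0  1  1  1  2  3  3  3
 y  0  1  2  2  2  3  3  3
 z  0  1  2  2  3  3  4  4
 y  0  1  2  3  3  3  4  4

2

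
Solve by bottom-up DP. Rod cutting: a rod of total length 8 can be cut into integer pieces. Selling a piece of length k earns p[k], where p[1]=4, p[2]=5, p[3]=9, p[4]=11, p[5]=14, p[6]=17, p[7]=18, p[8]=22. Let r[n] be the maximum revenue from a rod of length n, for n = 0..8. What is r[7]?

28

   n    0    1    2    3    4    5    6    7    8
r[n]    0    4    8   12   16   20   24   28   32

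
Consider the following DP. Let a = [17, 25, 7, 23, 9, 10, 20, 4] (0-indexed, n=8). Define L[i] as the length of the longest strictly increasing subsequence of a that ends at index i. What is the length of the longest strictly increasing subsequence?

4

   i    0    1    2    3    4    5    6    7
a[i]   17   25    7   23    9   10   20    4
L[i]    1    2    1    2    2    3    4    1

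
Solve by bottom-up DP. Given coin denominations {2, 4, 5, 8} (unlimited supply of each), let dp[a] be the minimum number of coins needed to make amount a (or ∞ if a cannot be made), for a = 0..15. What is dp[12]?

 a  0  1  2  3  4  5  6  7  8  9 10 11 12 13 14 15
dp  0  -  1  -  1  1  2  2  1  2  2  3  2  2  3  3
(- denotes ∞ / unreachable)

2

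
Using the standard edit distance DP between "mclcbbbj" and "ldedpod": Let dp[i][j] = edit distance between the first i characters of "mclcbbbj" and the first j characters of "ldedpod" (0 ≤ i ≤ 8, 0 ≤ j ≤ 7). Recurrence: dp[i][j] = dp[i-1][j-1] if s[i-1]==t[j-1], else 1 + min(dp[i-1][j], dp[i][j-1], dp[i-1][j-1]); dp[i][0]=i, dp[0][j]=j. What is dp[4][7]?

   ''  l  d  e  d  p  o  d
''  0  1  2  3  4  5  6  7
 m  1  1  2  3  4  5  6  7
 c  2  2  2  3  4  5  6  7
 l  3  2  3  3  4  5  6  7
 c  4  3  3  4  4  5  6  7
 b  5  4  4  4  5  5  6  7
 b  6  5  5  5  5  6  6  7
 b  7  6  6  6  6  6  7  7
 j  8  7  7  7  7  7  7  8

7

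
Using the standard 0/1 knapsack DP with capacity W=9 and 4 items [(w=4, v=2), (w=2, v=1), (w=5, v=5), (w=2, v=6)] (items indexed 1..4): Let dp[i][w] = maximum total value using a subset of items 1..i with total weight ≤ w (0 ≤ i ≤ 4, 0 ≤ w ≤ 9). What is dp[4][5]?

i\w   0   1   2   3   4   5   6   7   8   9
  0   0   0   0   0   0   0   0   0   0   0
  1   0   0   0   0   2   2   2   2   2   2
  2   0   0   1   1   2   2   3   3   3   3
  3   0   0   1   1   2   5   5   6   6   7
  4   0   0   6   6   7   7   8  11  11  12

7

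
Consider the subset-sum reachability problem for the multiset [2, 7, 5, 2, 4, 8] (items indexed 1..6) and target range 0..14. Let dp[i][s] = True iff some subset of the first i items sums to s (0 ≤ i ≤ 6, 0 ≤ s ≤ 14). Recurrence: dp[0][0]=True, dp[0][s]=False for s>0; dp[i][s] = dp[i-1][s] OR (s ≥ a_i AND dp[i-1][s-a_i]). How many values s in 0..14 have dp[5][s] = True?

12

i\s   0   1   2   3   4   5   6   7   8   9  10  11  12  13  14
  0   T   F   F   F   F   F   F   F   F   F   F   F   F   F   F
  1   T   F   T   F   F   F   F   F   F   F   F   F   F   F   F
  2   T   F   T   F   F   F   F   T   F   T   F   F   F   F   F
  3   T   F   T   F   F   T   F   T   F   T   F   F   T   F   T
  4   T   F   T   F   T   T   F   T   F   T   F   T   T   F   T
  5   T   F   T   F   T   T   T   T   T   T   F   T   T   T   T
  6   T   F   T   F   T   T   T   T   T   T   T   T   T   T   T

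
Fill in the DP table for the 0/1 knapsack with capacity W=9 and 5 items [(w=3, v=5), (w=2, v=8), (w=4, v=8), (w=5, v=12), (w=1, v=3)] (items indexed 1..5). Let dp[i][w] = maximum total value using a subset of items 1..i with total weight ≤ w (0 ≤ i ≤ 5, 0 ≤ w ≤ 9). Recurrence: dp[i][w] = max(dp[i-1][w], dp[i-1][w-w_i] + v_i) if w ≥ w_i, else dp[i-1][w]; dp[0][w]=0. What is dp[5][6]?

i\w   0   1   2   3   4   5   6   7   8   9
  0   0   0   0   0   0   0   0   0   0   0
  1   0   0   0   5   5   5   5   5   5   5
  2   0   0   8   8   8  13  13  13  13  13
  3   0   0   8   8   8  13  16  16  16  21
  4   0   0   8   8   8  13  16  20  20  21
  5   0   3   8  11  11  13  16  20  23  23

16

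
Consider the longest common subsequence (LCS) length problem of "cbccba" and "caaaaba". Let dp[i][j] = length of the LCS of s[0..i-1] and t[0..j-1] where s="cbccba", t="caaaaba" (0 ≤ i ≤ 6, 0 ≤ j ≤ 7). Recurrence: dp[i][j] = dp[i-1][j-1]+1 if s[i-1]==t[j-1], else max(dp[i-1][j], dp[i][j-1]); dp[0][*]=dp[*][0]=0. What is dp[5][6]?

   ''  c  a  a  a  a  b  a
''  0  0  0  0  0  0  0  0
 c  0  1  1  1  1  1  1  1
 b  0  1  1  1  1  1  2  2
 c  0  1  1  1  1  1  2  2
 c  0  1  1  1  1  1  2  2
 b  0  1  1  1  1  1  2  2
 a  0  1  2  2  2  2  2  3

2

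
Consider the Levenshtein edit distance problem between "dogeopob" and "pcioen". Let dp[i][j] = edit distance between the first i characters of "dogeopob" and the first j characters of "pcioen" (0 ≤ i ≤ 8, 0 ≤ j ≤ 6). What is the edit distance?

   ''  p  c  i  o  e  n
''  0  1  2  3  4  5  6
 d  1  1  2  3  4  5  6
 o  2  2  2  3  3  4  5
 g  3  3  3  3  4  4  5
 e  4  4  4  4  4  4  5
 o  5  5  5  5  4  5  5
 p  6  5  6  6  5  5  6
 o  7  6  6  7  6  6  6
 b  8  7  7  7  7  7  7

7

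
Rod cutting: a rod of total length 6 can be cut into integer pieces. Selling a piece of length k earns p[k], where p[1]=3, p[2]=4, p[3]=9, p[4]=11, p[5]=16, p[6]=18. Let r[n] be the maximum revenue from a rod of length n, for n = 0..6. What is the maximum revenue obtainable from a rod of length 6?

19

   n    0    1    2    3    4    5    6
r[n]    0    3    6    9   12   16   19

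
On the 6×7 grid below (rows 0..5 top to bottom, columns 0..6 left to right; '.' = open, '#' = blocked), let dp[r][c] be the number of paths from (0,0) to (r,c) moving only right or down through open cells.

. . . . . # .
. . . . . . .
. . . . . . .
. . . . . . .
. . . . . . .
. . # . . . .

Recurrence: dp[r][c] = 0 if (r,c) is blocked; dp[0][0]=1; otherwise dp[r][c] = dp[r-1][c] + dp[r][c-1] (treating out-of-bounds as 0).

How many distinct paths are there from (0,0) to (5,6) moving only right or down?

r\c   0   1   2   3   4   5   6
  0   1   1   1   1   1   0   0
  1   1   2   3   4   5   5   5
  2   1   3   6  10  15  20  25
  3   1   4  10  20  35  55  80
  4   1   5  15  35  70 125 205
  5   1   6   0  35 105 230 435

435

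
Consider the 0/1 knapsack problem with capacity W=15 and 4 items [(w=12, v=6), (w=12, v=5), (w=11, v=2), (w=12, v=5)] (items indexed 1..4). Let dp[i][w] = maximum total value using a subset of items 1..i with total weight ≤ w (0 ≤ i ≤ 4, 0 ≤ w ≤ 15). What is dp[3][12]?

i\w   0   1   2   3   4   5   6   7   8   9  10  11  12  13  14  15
  0   0   0   0   0   0   0   0   0   0   0   0   0   0   0   0   0
  1   0   0   0   0   0   0   0   0   0   0   0   0   6   6   6   6
  2   0   0   0   0   0   0   0   0   0   0   0   0   6   6   6   6
  3   0   0   0   0   0   0   0   0   0   0   0   2   6   6   6   6
  4   0   0   0   0   0   0   0   0   0   0   0   2   6   6   6   6

6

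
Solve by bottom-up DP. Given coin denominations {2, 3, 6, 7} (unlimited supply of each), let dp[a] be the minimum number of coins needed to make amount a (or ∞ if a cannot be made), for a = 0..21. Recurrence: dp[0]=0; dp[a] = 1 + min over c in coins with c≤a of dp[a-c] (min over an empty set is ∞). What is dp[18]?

3

 a  0  1  2  3  4  5  6  7  8  9 10 11 12 13 14 15 16 17 18 19 20 21
dp  0  -  1  1  2  2  1  1  2  2  2  3  2  2  2  3  3  3  3  3  3  3
(- denotes ∞ / unreachable)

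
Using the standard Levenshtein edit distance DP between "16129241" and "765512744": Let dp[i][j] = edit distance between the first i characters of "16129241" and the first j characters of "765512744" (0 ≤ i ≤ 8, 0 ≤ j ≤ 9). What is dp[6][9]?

   ''  7  6  5  5  1  2  7  4  4
''  0  1  2  3  4  5  6  7  8  9
 1  1  1  2  3  4  4  5  6  7  8
 6  2  2  1  2  3  4  5  6  7  8
 1  3  3  2  2  3  3  4  5  6  7
 2  4  4  3  3  3  4  3  4  5  6
 9  5  5  4  4  4  4  4  4  5  6
 2  6  6  5  5  5  5  4  5  5  6
 4  7  7  6  6  6  6  5  5  5  5
 1  8  8  7  7  7  6  6  6  6  6

6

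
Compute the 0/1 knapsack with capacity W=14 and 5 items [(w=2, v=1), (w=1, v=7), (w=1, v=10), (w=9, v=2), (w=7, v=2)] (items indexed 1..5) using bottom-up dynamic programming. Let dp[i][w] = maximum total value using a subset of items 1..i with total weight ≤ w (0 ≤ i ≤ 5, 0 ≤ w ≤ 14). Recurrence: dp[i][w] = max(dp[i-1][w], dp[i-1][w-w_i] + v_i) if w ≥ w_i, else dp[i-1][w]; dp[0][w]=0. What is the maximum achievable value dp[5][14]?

i\w   0   1   2   3   4   5   6   7   8   9  10  11  12  13  14
  0   0   0   0   0   0   0   0   0   0   0   0   0   0   0   0
  1   0   0   1   1   1   1   1   1   1   1   1   1   1   1   1
  2   0   7   7   8   8   8   8   8   8   8   8   8   8   8   8
  3   0  10  17  17  18  18  18  18  18  18  18  18  18  18  18
  4   0  10  17  17  18  18  18  18  18  18  18  19  19  20  20
  5   0  10  17  17  18  18  18  18  18  19  19  20  20  20  20

20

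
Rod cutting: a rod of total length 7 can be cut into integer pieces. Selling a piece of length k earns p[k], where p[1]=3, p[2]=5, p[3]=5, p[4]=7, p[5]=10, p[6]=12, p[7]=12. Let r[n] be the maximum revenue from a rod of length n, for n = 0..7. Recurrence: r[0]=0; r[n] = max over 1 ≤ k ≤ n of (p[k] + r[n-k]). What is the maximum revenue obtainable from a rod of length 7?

   n    0    1    2    3    4    5    6    7
r[n]    0    3    6    9   12   15   18   21

21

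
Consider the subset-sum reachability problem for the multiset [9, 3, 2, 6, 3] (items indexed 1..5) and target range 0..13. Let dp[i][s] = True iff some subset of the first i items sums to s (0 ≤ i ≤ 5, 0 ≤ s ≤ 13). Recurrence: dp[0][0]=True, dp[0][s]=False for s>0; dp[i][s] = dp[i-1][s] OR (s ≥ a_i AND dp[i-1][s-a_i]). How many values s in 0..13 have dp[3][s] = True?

7

i\s   0   1   2   3   4   5   6   7   8   9  10  11  12  13
  0   T   F   F   F   F   F   F   F   F   F   F   F   F   F
  1   T   F   F   F   F   F   F   F   F   T   F   F   F   F
  2   T   F   F   T   F   F   F   F   F   T   F   F   T   F
  3   T   F   T   T   F   T   F   F   F   T   F   T   T   F
  4   T   F   T   T   F   T   T   F   T   T   F   T   T   F
  5   T   F   T   T   F   T   T   F   T   T   F   T   T   F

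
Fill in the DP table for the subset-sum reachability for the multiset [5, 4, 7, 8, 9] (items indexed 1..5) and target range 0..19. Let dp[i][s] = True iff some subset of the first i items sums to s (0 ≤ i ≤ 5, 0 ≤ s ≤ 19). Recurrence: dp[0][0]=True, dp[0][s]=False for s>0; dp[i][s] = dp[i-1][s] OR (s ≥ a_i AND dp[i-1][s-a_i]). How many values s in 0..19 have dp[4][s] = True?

i\s   0   1   2   3   4   5   6   7   8   9  10  11  12  13  14  15  16  17  18  19
  0   T   F   F   F   F   F   F   F   F   F   F   F   F   F   F   F   F   F   F   F
  1   T   F   F   F   F   T   F   F   F   F   F   F   F   F   F   F   F   F   F   F
  2   T   F   F   F   T   T   F   F   F   T   F   F   F   F   F   F   F   F   F   F
  3   T   F   F   F   T   T   F   T   F   T   F   T   T   F   F   F   T   F   F   F
  4   T   F   F   F   T   T   F   T   T   T   F   T   T   T   F   T   T   T   F   T
  5   T   F   F   F   T   T   F   T   T   T   F   T   T   T   T   T   T   T   T   T

13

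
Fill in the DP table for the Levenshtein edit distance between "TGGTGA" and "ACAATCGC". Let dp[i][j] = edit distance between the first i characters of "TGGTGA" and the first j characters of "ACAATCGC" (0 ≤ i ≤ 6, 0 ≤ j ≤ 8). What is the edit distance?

6

   ''  A  C  A  A  T  C  G  C
''  0  1  2  3  4  5  6  7  8
 T  1  1  2  3  4  4  5  6  7
 G  2  2  2  3  4  5  5  5  6
 G  3  3  3  3  4  5  6  5  6
 T  4  4  4  4  4  4  5  6  6
 G  5  5  5  5  5  5  5  5  6
 A  6  5  6  5  5  6  6  6  6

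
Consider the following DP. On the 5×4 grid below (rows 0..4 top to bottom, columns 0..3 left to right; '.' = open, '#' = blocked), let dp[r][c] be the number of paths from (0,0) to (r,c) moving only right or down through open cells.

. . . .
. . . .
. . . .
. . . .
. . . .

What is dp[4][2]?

r\c   0   1   2   3
  0   1   1   1   1
  1   1   2   3   4
  2   1   3   6  10
  3   1   4  10  20
  4   1   5  15  35

15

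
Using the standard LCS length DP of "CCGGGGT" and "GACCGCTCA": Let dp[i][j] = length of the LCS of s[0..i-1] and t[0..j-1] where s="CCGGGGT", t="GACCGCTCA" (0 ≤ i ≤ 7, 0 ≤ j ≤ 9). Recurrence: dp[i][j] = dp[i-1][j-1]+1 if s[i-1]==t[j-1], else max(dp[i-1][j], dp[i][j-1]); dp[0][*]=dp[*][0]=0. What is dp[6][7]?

   ''  G  A  C  C  G  C  T  C  A
''  0  0  0  0  0  0  0  0  0  0
 C  0  0  0  1  1  1  1  1  1  1
 C  0  0  0  1  2  2  2  2  2  2
 G  0  1  1  1  2  3  3  3  3  3
 G  0  1  1  1  2  3  3  3  3  3
 G  0  1  1  1  2  3  3  3  3  3
 G  0  1  1  1  2  3  3  3  3  3
 T  0  1  1  1  2  3  3  4  4  4

3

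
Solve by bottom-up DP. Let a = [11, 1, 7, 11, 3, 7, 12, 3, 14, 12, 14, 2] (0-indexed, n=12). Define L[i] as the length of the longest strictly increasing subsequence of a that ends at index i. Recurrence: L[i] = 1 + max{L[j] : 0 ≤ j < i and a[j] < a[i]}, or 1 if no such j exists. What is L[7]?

   i    0    1    2    3    4    5    6    7    8    9   10   11
a[i]   11    1    7   11    3    7   12    3   14   12   14    2
L[i]    1    1    2    3    2    3    4    2    5    4    5    2

2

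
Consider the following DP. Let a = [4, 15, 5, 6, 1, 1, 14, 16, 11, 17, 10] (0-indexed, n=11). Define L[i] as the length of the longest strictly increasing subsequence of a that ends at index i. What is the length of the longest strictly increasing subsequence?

   i    0    1    2    3    4    5    6    7    8    9   10
a[i]    4   15    5    6    1    1   14   16   11   17   10
L[i]    1    2    2    3    1    1    4    5    4    6    4

6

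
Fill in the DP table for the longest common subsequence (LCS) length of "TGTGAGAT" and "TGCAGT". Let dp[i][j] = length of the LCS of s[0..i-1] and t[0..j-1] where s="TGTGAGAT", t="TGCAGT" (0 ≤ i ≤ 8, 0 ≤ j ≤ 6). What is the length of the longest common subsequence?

5

   ''  T  G  C  A  G  T
''  0  0  0  0  0  0  0
 T  0  1  1  1  1  1  1
 G  0  1  2  2  2  2  2
 T  0  1  2  2  2  2  3
 G  0  1  2  2  2  3  3
 A  0  1  2  2  3  3  3
 G  0  1  2  2  3  4  4
 A  0  1  2  2  3  4  4
 T  0  1  2  2  3  4  5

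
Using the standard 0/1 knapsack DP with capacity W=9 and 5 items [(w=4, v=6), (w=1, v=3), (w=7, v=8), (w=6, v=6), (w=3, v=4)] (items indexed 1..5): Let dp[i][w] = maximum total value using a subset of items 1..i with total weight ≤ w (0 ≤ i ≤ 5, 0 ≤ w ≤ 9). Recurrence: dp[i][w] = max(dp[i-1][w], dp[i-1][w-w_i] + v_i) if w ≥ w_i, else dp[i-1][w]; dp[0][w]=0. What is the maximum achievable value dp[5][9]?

13

i\w   0   1   2   3   4   5   6   7   8   9
  0   0   0   0   0   0   0   0   0   0   0
  1   0   0   0   0   6   6   6   6   6   6
  2   0   3   3   3   6   9   9   9   9   9
  3   0   3   3   3   6   9   9   9  11  11
  4   0   3   3   3   6   9   9   9  11  11
  5   0   3   3   4   7   9   9  10  13  13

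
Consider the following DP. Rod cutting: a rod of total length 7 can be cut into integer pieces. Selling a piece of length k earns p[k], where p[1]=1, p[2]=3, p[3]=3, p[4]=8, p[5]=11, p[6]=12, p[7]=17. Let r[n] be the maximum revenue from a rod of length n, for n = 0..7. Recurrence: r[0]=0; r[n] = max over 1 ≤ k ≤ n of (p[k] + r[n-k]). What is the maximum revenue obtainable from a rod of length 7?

17

   n    0    1    2    3    4    5    6    7
r[n]    0    1    3    4    8   11   12   17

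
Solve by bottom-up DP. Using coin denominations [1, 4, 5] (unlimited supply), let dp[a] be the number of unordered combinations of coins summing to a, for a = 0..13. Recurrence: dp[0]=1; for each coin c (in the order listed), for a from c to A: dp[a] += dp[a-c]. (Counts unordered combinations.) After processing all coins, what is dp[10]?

after  coin     0     1     2     3     4     5     6     7     8     9    10    11    12    13
          1     1     1     1     1     1     1     1     1     1     1     1     1     1     1
          4     1     1     1     1     2     2     2     2     3     3     3     3     4     4
          5     1     1     1     1     2     3     3     3     4     5     6     6     7     8

6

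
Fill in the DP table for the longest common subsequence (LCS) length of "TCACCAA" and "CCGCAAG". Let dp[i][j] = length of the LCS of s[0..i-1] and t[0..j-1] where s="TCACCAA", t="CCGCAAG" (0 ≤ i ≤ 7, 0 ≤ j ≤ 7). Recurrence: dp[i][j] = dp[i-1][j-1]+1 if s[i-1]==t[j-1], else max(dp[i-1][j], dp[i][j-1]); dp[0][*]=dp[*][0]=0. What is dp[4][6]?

   ''  C  C  G  C  A  A  G
''  0  0  0  0  0  0  0  0
 T  0  0  0  0  0  0  0  0
 C  0  1  1  1  1  1  1  1
 A  0  1  1  1  1  2  2  2
 C  0  1  2  2  2  2  2  2
 C  0  1  2  2  3  3  3  3
 A  0  1  2  2  3  4  4  4
 A  0  1  2  2  3  4  5  5

2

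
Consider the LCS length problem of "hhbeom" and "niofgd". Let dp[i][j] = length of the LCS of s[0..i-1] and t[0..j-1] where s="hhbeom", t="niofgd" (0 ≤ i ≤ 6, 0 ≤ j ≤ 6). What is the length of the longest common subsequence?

   ''  n  i  o  f  g  d
''  0  0  0  0  0  0  0
 h  0  0  0  0  0  0  0
 h  0  0  0  0  0  0  0
 b  0  0  0  0  0  0  0
 e  0  0  0  0  0  0  0
 o  0  0  0  1  1  1  1
 m  0  0  0  1  1  1  1

1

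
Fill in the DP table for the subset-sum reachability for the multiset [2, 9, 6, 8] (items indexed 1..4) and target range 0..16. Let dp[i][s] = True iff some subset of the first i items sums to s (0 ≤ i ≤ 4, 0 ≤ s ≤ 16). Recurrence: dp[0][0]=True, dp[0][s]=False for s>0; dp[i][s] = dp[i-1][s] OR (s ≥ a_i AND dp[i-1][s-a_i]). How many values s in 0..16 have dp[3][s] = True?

i\s   0   1   2   3   4   5   6   7   8   9  10  11  12  13  14  15  16
  0   T   F   F   F   F   F   F   F   F   F   F   F   F   F   F   F   F
  1   T   F   T   F   F   F   F   F   F   F   F   F   F   F   F   F   F
  2   T   F   T   F   F   F   F   F   F   T   F   T   F   F   F   F   F
  3   T   F   T   F   F   F   T   F   T   T   F   T   F   F   F   T   F
  4   T   F   T   F   F   F   T   F   T   T   T   T   F   F   T   T   T

7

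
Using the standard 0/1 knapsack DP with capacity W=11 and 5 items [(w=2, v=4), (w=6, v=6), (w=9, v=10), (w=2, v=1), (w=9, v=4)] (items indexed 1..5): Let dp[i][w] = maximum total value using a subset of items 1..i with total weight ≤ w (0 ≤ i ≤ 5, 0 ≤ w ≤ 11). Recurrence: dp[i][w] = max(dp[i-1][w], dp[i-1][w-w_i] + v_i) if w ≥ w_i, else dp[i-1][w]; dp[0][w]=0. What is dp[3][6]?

6

i\w   0   1   2   3   4   5   6   7   8   9  10  11
  0   0   0   0   0   0   0   0   0   0   0   0   0
  1   0   0   4   4   4   4   4   4   4   4   4   4
  2   0   0   4   4   4   4   6   6  10  10  10  10
  3   0   0   4   4   4   4   6   6  10  10  10  14
  4   0   0   4   4   5   5   6   6  10  10  11  14
  5   0   0   4   4   5   5   6   6  10  10  11  14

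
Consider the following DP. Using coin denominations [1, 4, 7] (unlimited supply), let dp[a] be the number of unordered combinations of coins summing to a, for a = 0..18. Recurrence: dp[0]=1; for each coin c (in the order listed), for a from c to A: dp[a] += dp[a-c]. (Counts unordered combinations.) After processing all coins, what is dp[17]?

after  coin     0     1     2     3     4     5     6     7     8     9    10    11    12    13    14    15    16    17    18
          1     1     1     1     1     1     1     1     1     1     1     1     1     1     1     1     1     1     1     1
          4     1     1     1     1     2     2     2     2     3     3     3     3     4     4     4     4     5     5     5
          7     1     1     1     1     2     2     2     3     4     4     4     5     6     6     7     8     9     9    10

9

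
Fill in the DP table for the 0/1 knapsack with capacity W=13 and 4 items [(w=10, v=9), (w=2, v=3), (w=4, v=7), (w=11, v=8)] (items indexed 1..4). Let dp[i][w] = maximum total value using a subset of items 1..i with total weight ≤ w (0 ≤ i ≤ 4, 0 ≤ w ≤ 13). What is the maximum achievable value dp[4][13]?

i\w   0   1   2   3   4   5   6   7   8   9  10  11  12  13
  0   0   0   0   0   0   0   0   0   0   0   0   0   0   0
  1   0   0   0   0   0   0   0   0   0   0   9   9   9   9
  2   0   0   3   3   3   3   3   3   3   3   9   9  12  12
  3   0   0   3   3   7   7  10  10  10  10  10  10  12  12
  4   0   0   3   3   7   7  10  10  10  10  10  10  12  12

12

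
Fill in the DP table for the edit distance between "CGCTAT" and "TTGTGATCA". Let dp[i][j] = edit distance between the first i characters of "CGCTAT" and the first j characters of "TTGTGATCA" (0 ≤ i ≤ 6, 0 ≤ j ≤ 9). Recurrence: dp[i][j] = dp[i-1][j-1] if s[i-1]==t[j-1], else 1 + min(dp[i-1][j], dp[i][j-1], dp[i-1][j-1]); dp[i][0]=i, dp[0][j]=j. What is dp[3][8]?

6

   ''  T  T  G  T  G  A  T  C  A
''  0  1  2  3  4  5  6  7  8  9
 C  1  1  2  3  4  5  6  7  7  8
 G  2  2  2  2  3  4  5  6  7  8
 C  3  3  3  3  3  4  5  6  6  7
 T  4  3  3  4  3  4  5  5  6  7
 A  5  4  4  4  4  4  4  5  6  6
 T  6  5  4  5  4  5  5  4  5  6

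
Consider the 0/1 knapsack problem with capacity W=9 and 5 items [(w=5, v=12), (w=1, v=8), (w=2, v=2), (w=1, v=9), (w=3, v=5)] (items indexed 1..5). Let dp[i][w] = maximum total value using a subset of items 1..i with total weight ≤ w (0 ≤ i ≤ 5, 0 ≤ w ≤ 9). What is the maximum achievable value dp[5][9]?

31

i\w   0   1   2   3   4   5   6   7   8   9
  0   0   0   0   0   0   0   0   0   0   0
  1   0   0   0   0   0  12  12  12  12  12
  2   0   8   8   8   8  12  20  20  20  20
  3   0   8   8  10  10  12  20  20  22  22
  4   0   9  17  17  19  19  21  29  29  31
  5   0   9  17  17  19  22  22  29  29  31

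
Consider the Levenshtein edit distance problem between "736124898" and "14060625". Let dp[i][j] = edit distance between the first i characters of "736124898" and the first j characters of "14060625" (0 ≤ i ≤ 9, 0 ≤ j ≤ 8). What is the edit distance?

   ''  1  4  0  6  0  6  2  5
''  0  1  2  3  4  5  6  7  8
 7  1  1  2  3  4  5  6  7  8
 3  2  2  2  3  4  5  6  7  8
 6  3  3  3  3  3  4  5  6  7
 1  4  3  4  4  4  4  5  6  7
 2  5  4  4  5  5  5  5  5  6
 4  6  5  4  5  6  6  6  6  6
 8  7  6  5  5  6  7  7  7  7
 9  8  7  6  6  6  7  8  8  8
 8  9  8  7  7  7  7  8  9  9

9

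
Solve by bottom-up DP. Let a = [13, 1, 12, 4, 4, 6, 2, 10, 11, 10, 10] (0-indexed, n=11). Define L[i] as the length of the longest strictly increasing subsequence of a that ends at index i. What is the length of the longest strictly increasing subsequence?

   i    0    1    2    3    4    5    6    7    8    9   10
a[i]   13    1   12    4    4    6    2   10   11   10   10
L[i]    1    1    2    2    2    3    2    4    5    4    4

5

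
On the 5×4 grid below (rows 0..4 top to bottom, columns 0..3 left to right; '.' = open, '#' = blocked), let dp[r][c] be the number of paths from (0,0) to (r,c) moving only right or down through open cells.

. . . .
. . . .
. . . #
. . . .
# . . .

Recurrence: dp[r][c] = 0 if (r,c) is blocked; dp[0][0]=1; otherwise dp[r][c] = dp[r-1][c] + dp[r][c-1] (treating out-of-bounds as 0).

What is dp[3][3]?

r\c   0   1   2   3
  0   1   1   1   1
  1   1   2   3   4
  2   1   3   6   0
  3   1   4  10  10
  4   0   4  14  24

10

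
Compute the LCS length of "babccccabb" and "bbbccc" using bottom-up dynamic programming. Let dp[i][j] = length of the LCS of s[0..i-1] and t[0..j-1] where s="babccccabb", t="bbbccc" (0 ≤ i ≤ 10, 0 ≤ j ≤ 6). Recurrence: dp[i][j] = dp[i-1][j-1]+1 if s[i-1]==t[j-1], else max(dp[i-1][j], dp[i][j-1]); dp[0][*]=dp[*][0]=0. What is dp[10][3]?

   ''  b  b  b  c  c  c
''  0  0  0  0  0  0  0
 b  0  1  1  1  1  1  1
 a  0  1  1  1  1  1  1
 b  0  1  2  2  2  2  2
 c  0  1  2  2  3  3  3
 c  0  1  2  2  3  4  4
 c  0  1  2  2  3  4  5
 c  0  1  2  2  3  4  5
 a  0  1  2  2  3  4  5
 b  0  1  2  3  3  4  5
 b  0  1  2  3  3  4  5

3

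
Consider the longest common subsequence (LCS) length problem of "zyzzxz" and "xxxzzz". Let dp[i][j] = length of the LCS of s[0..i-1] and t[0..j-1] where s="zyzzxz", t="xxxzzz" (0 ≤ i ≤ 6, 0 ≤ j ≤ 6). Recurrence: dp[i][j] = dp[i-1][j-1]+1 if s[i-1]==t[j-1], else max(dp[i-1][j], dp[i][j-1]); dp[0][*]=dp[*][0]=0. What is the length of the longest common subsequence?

3

   ''  x  x  x  z  z  z
''  0  0  0  0  0  0  0
 z  0  0  0  0  1  1  1
 y  0  0  0  0  1  1  1
 z  0  0  0  0  1  2  2
 z  0  0  0  0  1  2  3
 x  0  1  1  1  1  2  3
 z  0  1  1  1  2  2  3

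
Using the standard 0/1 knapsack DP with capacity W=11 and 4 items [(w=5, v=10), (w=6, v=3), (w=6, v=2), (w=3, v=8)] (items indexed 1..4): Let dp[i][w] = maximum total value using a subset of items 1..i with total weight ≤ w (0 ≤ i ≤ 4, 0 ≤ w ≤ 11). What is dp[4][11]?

18

i\w   0   1   2   3   4   5   6   7   8   9  10  11
  0   0   0   0   0   0   0   0   0   0   0   0   0
  1   0   0   0   0   0  10  10  10  10  10  10  10
  2   0   0   0   0   0  10  10  10  10  10  10  13
  3   0   0   0   0   0  10  10  10  10  10  10  13
  4   0   0   0   8   8  10  10  10  18  18  18  18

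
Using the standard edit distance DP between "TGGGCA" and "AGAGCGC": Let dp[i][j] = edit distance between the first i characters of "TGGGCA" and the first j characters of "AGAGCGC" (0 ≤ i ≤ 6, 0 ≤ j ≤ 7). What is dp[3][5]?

   ''  A  G  A  G  C  G  C
''  0  1  2  3  4  5  6  7
 T  1  1  2  3  4  5  6  7
 G  2  2  1  2  3  4  5  6
 G  3  3  2  2  2  3  4  5
 G  4  4  3  3  2  3  3  4
 C  5  5  4  4  3  2  3  3
 A  6  5  5  4  4  3  3  4

3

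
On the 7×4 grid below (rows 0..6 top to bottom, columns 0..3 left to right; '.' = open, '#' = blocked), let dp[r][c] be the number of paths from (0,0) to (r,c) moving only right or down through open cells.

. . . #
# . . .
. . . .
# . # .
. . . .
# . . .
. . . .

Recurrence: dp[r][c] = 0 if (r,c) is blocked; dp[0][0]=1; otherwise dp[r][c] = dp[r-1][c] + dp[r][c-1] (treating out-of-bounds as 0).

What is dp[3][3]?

5

r\c   0   1   2   3
  0   1   1   1   0
  1   0   1   2   2
  2   0   1   3   5
  3   0   1   0   5
  4   0   1   1   6
  5   0   1   2   8
  6   0   1   3  11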